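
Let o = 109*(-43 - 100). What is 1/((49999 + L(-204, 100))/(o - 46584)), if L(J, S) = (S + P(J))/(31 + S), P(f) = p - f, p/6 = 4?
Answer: -8144401/6550197 ≈ -1.2434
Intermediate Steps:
p = 24 (p = 6*4 = 24)
P(f) = 24 - f
L(J, S) = (24 + S - J)/(31 + S) (L(J, S) = (S + (24 - J))/(31 + S) = (24 + S - J)/(31 + S))
o = -15587 (o = 109*(-143) = -15587)
1/((49999 + L(-204, 100))/(o - 46584)) = 1/((49999 + (24 + 100 - 1*(-204))/(31 + 100))/(-15587 - 46584)) = 1/((49999 + (24 + 100 + 204)/131)/(-62171)) = 1/((49999 + (1/131)*328)*(-1/62171)) = 1/((49999 + 328/131)*(-1/62171)) = 1/((6550197/131)*(-1/62171)) = 1/(-6550197/8144401) = -8144401/6550197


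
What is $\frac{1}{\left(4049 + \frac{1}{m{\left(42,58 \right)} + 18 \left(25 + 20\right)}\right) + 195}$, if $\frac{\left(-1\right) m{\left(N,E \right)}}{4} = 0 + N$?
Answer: $\frac{642}{2724649} \approx 0.00023563$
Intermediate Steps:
$m{\left(N,E \right)} = - 4 N$ ($m{\left(N,E \right)} = - 4 \left(0 + N\right) = - 4 N$)
$\frac{1}{\left(4049 + \frac{1}{m{\left(42,58 \right)} + 18 \left(25 + 20\right)}\right) + 195} = \frac{1}{\left(4049 + \frac{1}{\left(-4\right) 42 + 18 \left(25 + 20\right)}\right) + 195} = \frac{1}{\left(4049 + \frac{1}{-168 + 18 \cdot 45}\right) + 195} = \frac{1}{\left(4049 + \frac{1}{-168 + 810}\right) + 195} = \frac{1}{\left(4049 + \frac{1}{642}\right) + 195} = \frac{1}{\frac{2599459}{642} + 195} = \frac{1}{\frac{2724649}{642}} = \frac{642}{2724649}$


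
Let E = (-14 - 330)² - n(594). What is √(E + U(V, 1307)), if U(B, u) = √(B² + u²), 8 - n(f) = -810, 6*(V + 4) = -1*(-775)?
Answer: √(4230648 + 6*√62060965)/6 ≈ 344.72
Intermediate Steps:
V = 751/6 (V = -4 + (-1*(-775))/6 = -4 + (⅙)*775 = -4 + 775/6 = 751/6 ≈ 125.17)
n(f) = 818 (n(f) = 8 - 1*(-810) = 8 + 810 = 818)
E = 117518 (E = (-14 - 330)² - 1*818 = (-344)² - 818 = 118336 - 818 = 117518)
√(E + U(V, 1307)) = √(117518 + √((751/6)² + 1307²)) = √(117518 + √(564001/36 + 1708249)) = √(117518 + √(62060965/36)) = √(117518 + √62060965/6)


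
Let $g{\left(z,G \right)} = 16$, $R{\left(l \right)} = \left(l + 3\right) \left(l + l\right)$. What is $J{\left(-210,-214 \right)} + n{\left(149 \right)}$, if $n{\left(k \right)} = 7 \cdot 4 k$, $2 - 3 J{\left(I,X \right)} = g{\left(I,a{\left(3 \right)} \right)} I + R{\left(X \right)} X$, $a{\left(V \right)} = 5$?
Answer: $\frac{19341790}{3} \approx 6.4473 \cdot 10^{6}$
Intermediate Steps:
$R{\left(l \right)} = 2 l \left(3 + l\right)$ ($R{\left(l \right)} = \left(3 + l\right) 2 l = 2 l \left(3 + l\right)$)
$J{\left(I,X \right)} = \frac{2}{3} - \frac{16 I}{3} - \frac{2 X^{2} \left(3 + X\right)}{3}$ ($J{\left(I,X \right)} = \frac{2}{3} - \frac{16 I + 2 X \left(3 + X\right) X}{3} = \frac{2}{3} - \frac{16 I + 2 X^{2} \left(3 + X\right)}{3} = \frac{2}{3} - \left(\frac{16 I}{3} + \frac{2 X^{2} \left(3 + X\right)}{3}\right) = \frac{2}{3} - \frac{16 I}{3} - \frac{2 X^{2} \left(3 + X\right)}{3}$)
$n{\left(k \right)} = 28 k$
$J{\left(-210,-214 \right)} + n{\left(149 \right)} = \left(\frac{2}{3} - -1120 - \frac{2 \left(-214\right)^{2} \left(3 - 214\right)}{3}\right) + 28 \cdot 149 = \left(\frac{2}{3} + 1120 - \frac{91592}{3} \left(-211\right)\right) + 4172 = \left(\frac{2}{3} + 1120 + \frac{19325912}{3}\right) + 4172 = \frac{19329274}{3} + 4172 = \frac{19341790}{3}$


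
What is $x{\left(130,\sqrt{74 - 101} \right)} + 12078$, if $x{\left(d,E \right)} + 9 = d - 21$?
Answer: $12178$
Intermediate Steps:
$x{\left(d,E \right)} = -30 + d$ ($x{\left(d,E \right)} = -9 + \left(d - 21\right) = -9 + \left(-21 + d\right) = -30 + d$)
$x{\left(130,\sqrt{74 - 101} \right)} + 12078 = \left(-30 + 130\right) + 12078 = 100 + 12078 = 12178$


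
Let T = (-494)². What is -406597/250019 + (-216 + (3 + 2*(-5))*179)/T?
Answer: -7660891031/4693356668 ≈ -1.6323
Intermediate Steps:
T = 244036
-406597/250019 + (-216 + (3 + 2*(-5))*179)/T = -406597/250019 + (-216 + (3 + 2*(-5))*179)/244036 = -406597*1/250019 + (-216 + (3 - 10)*179)*(1/244036) = -406597/250019 + (-216 - 7*179)*(1/244036) = -406597/250019 + (-216 - 1253)*(1/244036) = -406597/250019 - 1469*1/244036 = -406597/250019 - 113/18772 = -7660891031/4693356668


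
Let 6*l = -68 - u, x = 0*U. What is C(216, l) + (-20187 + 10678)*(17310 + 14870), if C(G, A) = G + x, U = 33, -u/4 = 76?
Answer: -305999404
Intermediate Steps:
u = -304 (u = -4*76 = -304)
x = 0 (x = 0*33 = 0)
l = 118/3 (l = (-68 - 1*(-304))/6 = (-68 + 304)/6 = (1/6)*236 = 118/3 ≈ 39.333)
C(G, A) = G (C(G, A) = G + 0 = G)
C(216, l) + (-20187 + 10678)*(17310 + 14870) = 216 + (-20187 + 10678)*(17310 + 14870) = 216 - 9509*32180 = 216 - 305999620 = -305999404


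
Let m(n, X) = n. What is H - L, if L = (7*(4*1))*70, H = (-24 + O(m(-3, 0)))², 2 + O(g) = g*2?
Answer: -936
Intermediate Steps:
O(g) = -2 + 2*g (O(g) = -2 + g*2 = -2 + 2*g)
H = 1024 (H = (-24 + (-2 + 2*(-3)))² = (-24 + (-2 - 6))² = (-24 - 8)² = (-32)² = 1024)
L = 1960 (L = (7*4)*70 = 28*70 = 1960)
H - L = 1024 - 1*1960 = 1024 - 1960 = -936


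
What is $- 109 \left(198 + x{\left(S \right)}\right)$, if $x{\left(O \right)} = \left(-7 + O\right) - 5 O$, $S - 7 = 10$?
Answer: $-13407$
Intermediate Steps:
$S = 17$ ($S = 7 + 10 = 17$)
$x{\left(O \right)} = -7 - 4 O$
$- 109 \left(198 + x{\left(S \right)}\right) = - 109 \left(198 - 75\right) = \left(-109\right) 123 = -13407$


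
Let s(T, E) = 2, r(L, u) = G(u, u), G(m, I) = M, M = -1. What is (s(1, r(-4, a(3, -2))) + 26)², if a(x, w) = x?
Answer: 784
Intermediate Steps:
G(m, I) = -1
r(L, u) = -1
(s(1, r(-4, a(3, -2))) + 26)² = (2 + 26)² = 28² = 784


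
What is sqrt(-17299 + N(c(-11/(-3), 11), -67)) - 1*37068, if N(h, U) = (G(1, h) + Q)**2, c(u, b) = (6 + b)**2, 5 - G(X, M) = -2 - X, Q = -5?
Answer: -37068 + I*sqrt(17290) ≈ -37068.0 + 131.49*I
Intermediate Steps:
G(X, M) = 7 + X (G(X, M) = 5 - (-2 - X) = 5 + (2 + X) = 7 + X)
N(h, U) = 9 (N(h, U) = ((7 + 1) - 5)**2 = (8 - 5)**2 = 3**2 = 9)
sqrt(-17299 + N(c(-11/(-3), 11), -67)) - 1*37068 = sqrt(-17299 + 9) - 1*37068 = sqrt(-17290) - 37068 = I*sqrt(17290) - 37068 = -37068 + I*sqrt(17290)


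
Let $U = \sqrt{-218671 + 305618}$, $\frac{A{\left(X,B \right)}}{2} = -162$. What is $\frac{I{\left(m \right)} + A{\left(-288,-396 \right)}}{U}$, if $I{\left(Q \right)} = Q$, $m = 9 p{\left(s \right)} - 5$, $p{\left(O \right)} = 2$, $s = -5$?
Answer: $- \frac{311 \sqrt{86947}}{86947} \approx -1.0547$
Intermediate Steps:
$A{\left(X,B \right)} = -324$ ($A{\left(X,B \right)} = 2 \left(-162\right) = -324$)
$U = \sqrt{86947} \approx 294.87$
$m = 13$ ($m = 9 \cdot 2 - 5 = 18 - 5 = 13$)
$\frac{I{\left(m \right)} + A{\left(-288,-396 \right)}}{U} = \frac{13 - 324}{\sqrt{86947}} = - 311 \frac{\sqrt{86947}}{86947} = - \frac{311 \sqrt{86947}}{86947}$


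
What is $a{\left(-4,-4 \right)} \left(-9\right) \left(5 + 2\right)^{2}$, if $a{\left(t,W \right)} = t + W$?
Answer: $3528$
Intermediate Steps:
$a{\left(t,W \right)} = W + t$
$a{\left(-4,-4 \right)} \left(-9\right) \left(5 + 2\right)^{2} = \left(-4 - 4\right) \left(-9\right) \left(5 + 2\right)^{2} = \left(-8\right) \left(-9\right) 7^{2} = 72 \cdot 49 = 3528$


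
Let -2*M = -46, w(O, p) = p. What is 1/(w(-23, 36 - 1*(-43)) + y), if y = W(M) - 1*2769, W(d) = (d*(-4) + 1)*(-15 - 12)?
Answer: -1/233 ≈ -0.0042918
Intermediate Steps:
M = 23 (M = -½*(-46) = 23)
W(d) = -27 + 108*d (W(d) = (-4*d + 1)*(-27) = (1 - 4*d)*(-27) = -27 + 108*d)
y = -312 (y = (-27 + 108*23) - 1*2769 = (-27 + 2484) - 2769 = 2457 - 2769 = -312)
1/(w(-23, 36 - 1*(-43)) + y) = 1/((36 - 1*(-43)) - 312) = 1/((36 + 43) - 312) = 1/(79 - 312) = 1/(-233) = -1/233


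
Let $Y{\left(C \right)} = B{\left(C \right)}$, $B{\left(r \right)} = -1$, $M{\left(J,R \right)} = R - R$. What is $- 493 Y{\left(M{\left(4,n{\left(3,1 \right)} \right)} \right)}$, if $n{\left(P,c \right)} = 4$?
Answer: $493$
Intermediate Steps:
$M{\left(J,R \right)} = 0$
$Y{\left(C \right)} = -1$
$- 493 Y{\left(M{\left(4,n{\left(3,1 \right)} \right)} \right)} = \left(-493\right) \left(-1\right) = 493$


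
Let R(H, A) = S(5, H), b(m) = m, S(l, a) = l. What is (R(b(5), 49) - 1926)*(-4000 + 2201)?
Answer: 3455879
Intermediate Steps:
R(H, A) = 5
(R(b(5), 49) - 1926)*(-4000 + 2201) = (5 - 1926)*(-4000 + 2201) = -1921*(-1799) = 3455879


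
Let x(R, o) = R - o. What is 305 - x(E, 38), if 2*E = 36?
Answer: 325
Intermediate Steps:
E = 18 (E = (1/2)*36 = 18)
305 - x(E, 38) = 305 - (18 - 1*38) = 305 - (18 - 38) = 305 - 1*(-20) = 305 + 20 = 325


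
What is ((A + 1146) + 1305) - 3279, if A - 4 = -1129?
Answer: -1953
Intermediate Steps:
A = -1125 (A = 4 - 1129 = -1125)
((A + 1146) + 1305) - 3279 = ((-1125 + 1146) + 1305) - 3279 = (21 + 1305) - 3279 = 1326 - 3279 = -1953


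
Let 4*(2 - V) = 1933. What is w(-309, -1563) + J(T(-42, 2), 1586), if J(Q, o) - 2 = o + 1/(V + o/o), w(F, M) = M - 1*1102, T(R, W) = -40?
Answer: -2068921/1921 ≈ -1077.0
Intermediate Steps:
V = -1925/4 (V = 2 - ¼*1933 = 2 - 1933/4 = -1925/4 ≈ -481.25)
w(F, M) = -1102 + M (w(F, M) = M - 1102 = -1102 + M)
J(Q, o) = 3838/1921 + o (J(Q, o) = 2 + (o + 1/(-1925/4 + o/o)) = 2 + (o + 1/(-1925/4 + 1)) = 2 + (o + 1/(-1921/4)) = 2 + (o - 4/1921) = 2 + (-4/1921 + o) = 3838/1921 + o)
w(-309, -1563) + J(T(-42, 2), 1586) = (-1102 - 1563) + (3838/1921 + 1586) = -2665 + 3050544/1921 = -2068921/1921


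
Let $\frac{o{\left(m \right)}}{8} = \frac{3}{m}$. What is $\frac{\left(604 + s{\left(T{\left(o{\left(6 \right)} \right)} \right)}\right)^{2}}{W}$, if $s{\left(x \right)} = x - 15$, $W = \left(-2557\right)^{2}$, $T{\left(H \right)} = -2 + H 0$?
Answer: $\frac{344569}{6538249} \approx 0.052701$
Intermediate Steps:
$o{\left(m \right)} = \frac{24}{m}$ ($o{\left(m \right)} = 8 \frac{3}{m} = \frac{24}{m}$)
$T{\left(H \right)} = -2$ ($T{\left(H \right)} = -2 + 0 = -2$)
$W = 6538249$
$s{\left(x \right)} = -15 + x$ ($s{\left(x \right)} = x - 15 = -15 + x$)
$\frac{\left(604 + s{\left(T{\left(o{\left(6 \right)} \right)} \right)}\right)^{2}}{W} = \frac{\left(604 - 17\right)^{2}}{6538249} = \left(604 - 17\right)^{2} \cdot \frac{1}{6538249} = 587^{2} \cdot \frac{1}{6538249} = 344569 \cdot \frac{1}{6538249} = \frac{344569}{6538249}$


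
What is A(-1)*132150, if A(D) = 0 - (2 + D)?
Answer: -132150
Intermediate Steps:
A(D) = -2 - D (A(D) = 0 + (-2 - D) = -2 - D)
A(-1)*132150 = (-2 - 1*(-1))*132150 = (-2 + 1)*132150 = -1*132150 = -132150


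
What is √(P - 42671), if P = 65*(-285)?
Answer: 2*I*√15299 ≈ 247.38*I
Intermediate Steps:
P = -18525
√(P - 42671) = √(-18525 - 42671) = √(-61196) = 2*I*√15299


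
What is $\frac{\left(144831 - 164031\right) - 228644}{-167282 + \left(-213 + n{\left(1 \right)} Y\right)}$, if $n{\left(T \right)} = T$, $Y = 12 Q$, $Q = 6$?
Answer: $\frac{247844}{167423} \approx 1.4803$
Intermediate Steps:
$Y = 72$ ($Y = 12 \cdot 6 = 72$)
$\frac{\left(144831 - 164031\right) - 228644}{-167282 + \left(-213 + n{\left(1 \right)} Y\right)} = \frac{\left(144831 - 164031\right) - 228644}{-167282 + \left(-213 + 1 \cdot 72\right)} = \frac{-19200 - 228644}{-167282 + \left(-213 + 72\right)} = - \frac{247844}{-167282 - 141} = - \frac{247844}{-167423} = \left(-247844\right) \left(- \frac{1}{167423}\right) = \frac{247844}{167423}$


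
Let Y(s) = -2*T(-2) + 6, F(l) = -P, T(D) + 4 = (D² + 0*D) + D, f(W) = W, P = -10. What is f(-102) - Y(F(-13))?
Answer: -112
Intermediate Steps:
T(D) = -4 + D + D² (T(D) = -4 + ((D² + 0*D) + D) = -4 + ((D² + 0) + D) = -4 + (D² + D) = -4 + (D + D²) = -4 + D + D²)
F(l) = 10 (F(l) = -1*(-10) = 10)
Y(s) = 10 (Y(s) = -2*(-4 - 2 + (-2)²) + 6 = -2*(-4 - 2 + 4) + 6 = -2*(-2) + 6 = 4 + 6 = 10)
f(-102) - Y(F(-13)) = -102 - 1*10 = -102 - 10 = -112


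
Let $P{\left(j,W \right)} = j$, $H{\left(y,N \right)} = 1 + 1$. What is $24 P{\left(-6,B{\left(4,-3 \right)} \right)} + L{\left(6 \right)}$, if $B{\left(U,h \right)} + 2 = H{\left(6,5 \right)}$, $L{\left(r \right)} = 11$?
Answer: $-133$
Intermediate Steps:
$H{\left(y,N \right)} = 2$
$B{\left(U,h \right)} = 0$ ($B{\left(U,h \right)} = -2 + 2 = 0$)
$24 P{\left(-6,B{\left(4,-3 \right)} \right)} + L{\left(6 \right)} = 24 \left(-6\right) + 11 = -144 + 11 = -133$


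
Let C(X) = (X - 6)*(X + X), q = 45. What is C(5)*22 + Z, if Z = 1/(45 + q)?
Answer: -19799/90 ≈ -219.99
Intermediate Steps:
C(X) = 2*X*(-6 + X) (C(X) = (-6 + X)*(2*X) = 2*X*(-6 + X))
Z = 1/90 (Z = 1/(45 + 45) = 1/90 ≈ 0.011111)
C(5)*22 + Z = (2*5*(-6 + 5))*22 + 1/90 = (2*5*(-1))*22 + 1/90 = -10*22 + 1/90 = -220 + 1/90 = -19799/90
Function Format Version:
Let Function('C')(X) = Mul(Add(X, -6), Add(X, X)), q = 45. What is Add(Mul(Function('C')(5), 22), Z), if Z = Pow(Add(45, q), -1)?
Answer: Rational(-19799, 90) ≈ -219.99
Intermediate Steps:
Function('C')(X) = Mul(2, X, Add(-6, X)) (Function('C')(X) = Mul(Add(-6, X), Mul(2, X)) = Mul(2, X, Add(-6, X)))
Z = Rational(1, 90) (Z = Pow(Add(45, 45), -1) = Pow(90, -1) = Rational(1, 90) ≈ 0.011111)
Add(Mul(Function('C')(5), 22), Z) = Add(Mul(Mul(2, 5, Add(-6, 5)), 22), Rational(1, 90)) = Add(Mul(Mul(2, 5, -1), 22), Rational(1, 90)) = Add(Mul(-10, 22), Rational(1, 90)) = Add(-220, Rational(1, 90)) = Rational(-19799, 90)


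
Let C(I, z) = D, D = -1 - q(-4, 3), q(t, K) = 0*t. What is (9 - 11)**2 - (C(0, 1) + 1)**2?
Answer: 4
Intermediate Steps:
q(t, K) = 0
D = -1 (D = -1 - 1*0 = -1 + 0 = -1)
C(I, z) = -1
(9 - 11)**2 - (C(0, 1) + 1)**2 = (9 - 11)**2 - (-1 + 1)**2 = (-2)**2 - 1*0**2 = 4 - 1*0 = 4 + 0 = 4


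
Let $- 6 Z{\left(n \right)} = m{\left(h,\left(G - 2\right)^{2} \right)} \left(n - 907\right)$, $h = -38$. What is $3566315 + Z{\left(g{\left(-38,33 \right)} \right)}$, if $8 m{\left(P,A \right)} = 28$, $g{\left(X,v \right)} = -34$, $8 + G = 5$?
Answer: $\frac{42802367}{12} \approx 3.5669 \cdot 10^{6}$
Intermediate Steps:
$G = -3$ ($G = -8 + 5 = -3$)
$m{\left(P,A \right)} = \frac{7}{2}$ ($m{\left(P,A \right)} = \frac{1}{8} \cdot 28 = \frac{7}{2}$)
$Z{\left(n \right)} = \frac{6349}{12} - \frac{7 n}{12}$ ($Z{\left(n \right)} = - \frac{\frac{7}{2} \left(n - 907\right)}{6} = - \frac{\frac{7}{2} \left(-907 + n\right)}{6} = - \frac{- \frac{6349}{2} + \frac{7 n}{2}}{6} = \frac{6349}{12} - \frac{7 n}{12}$)
$3566315 + Z{\left(g{\left(-38,33 \right)} \right)} = 3566315 + \left(\frac{6349}{12} - - \frac{119}{6}\right) = 3566315 + \left(\frac{6349}{12} + \frac{119}{6}\right) = 3566315 + \frac{6587}{12} = \frac{42802367}{12}$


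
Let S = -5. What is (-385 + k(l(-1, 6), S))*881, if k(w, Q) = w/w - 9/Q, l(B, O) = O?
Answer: -1683591/5 ≈ -3.3672e+5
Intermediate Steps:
k(w, Q) = 1 - 9/Q
(-385 + k(l(-1, 6), S))*881 = (-385 + (-9 - 5)/(-5))*881 = (-385 - ⅕*(-14))*881 = (-385 + 14/5)*881 = -1911/5*881 = -1683591/5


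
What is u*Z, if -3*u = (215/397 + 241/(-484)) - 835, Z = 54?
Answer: 1443916773/96074 ≈ 15029.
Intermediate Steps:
u = 53478399/192148 (u = -((215/397 + 241/(-484)) - 835)/3 = -((215*(1/397) + 241*(-1/484)) - 835)/3 = -((215/397 - 241/484) - 835)/3 = -(8383/192148 - 835)/3 = -1/3*(-160435197/192148) = 53478399/192148 ≈ 278.32)
u*Z = (53478399/192148)*54 = 1443916773/96074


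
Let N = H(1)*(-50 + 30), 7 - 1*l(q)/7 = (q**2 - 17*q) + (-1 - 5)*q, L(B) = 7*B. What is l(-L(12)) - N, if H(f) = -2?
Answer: -62907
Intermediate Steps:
l(q) = 49 - 7*q**2 + 161*q (l(q) = 49 - 7*((q**2 - 17*q) + (-1 - 5)*q) = 49 - 7*((q**2 - 17*q) - 6*q) = 49 - 7*(q**2 - 23*q) = 49 + (-7*q**2 + 161*q) = 49 - 7*q**2 + 161*q)
N = 40 (N = -2*(-50 + 30) = -2*(-20) = 40)
l(-L(12)) - N = (49 - 7*(-7*12)**2 + 161*(-7*12)) - 1*40 = (49 - 7*(-1*84)**2 + 161*(-1*84)) - 40 = (49 - 7*(-84)**2 + 161*(-84)) - 40 = (49 - 7*7056 - 13524) - 40 = (49 - 49392 - 13524) - 40 = -62867 - 40 = -62907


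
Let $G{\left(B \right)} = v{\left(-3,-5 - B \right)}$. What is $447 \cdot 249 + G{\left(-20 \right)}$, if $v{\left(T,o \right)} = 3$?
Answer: $111306$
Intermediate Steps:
$G{\left(B \right)} = 3$
$447 \cdot 249 + G{\left(-20 \right)} = 447 \cdot 249 + 3 = 111303 + 3 = 111306$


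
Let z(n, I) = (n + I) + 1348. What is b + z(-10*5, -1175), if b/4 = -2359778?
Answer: -9438989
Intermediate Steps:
b = -9439112 (b = 4*(-2359778) = -9439112)
z(n, I) = 1348 + I + n (z(n, I) = (I + n) + 1348 = 1348 + I + n)
b + z(-10*5, -1175) = -9439112 + (1348 - 1175 - 10*5) = -9439112 + (1348 - 1175 - 50) = -9439112 + 123 = -9438989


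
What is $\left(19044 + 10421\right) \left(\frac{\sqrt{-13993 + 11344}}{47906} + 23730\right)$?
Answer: $699204450 + \frac{29465 i \sqrt{2649}}{47906} \approx 6.992 \cdot 10^{8} + 31.656 i$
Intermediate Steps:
$\left(19044 + 10421\right) \left(\frac{\sqrt{-13993 + 11344}}{47906} + 23730\right) = 29465 \left(\sqrt{-2649} \cdot \frac{1}{47906} + 23730\right) = 29465 \left(i \sqrt{2649} \cdot \frac{1}{47906} + 23730\right) = 29465 \left(\frac{i \sqrt{2649}}{47906} + 23730\right) = 29465 \left(23730 + \frac{i \sqrt{2649}}{47906}\right) = 699204450 + \frac{29465 i \sqrt{2649}}{47906}$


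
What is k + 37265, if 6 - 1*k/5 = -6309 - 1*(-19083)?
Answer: -26575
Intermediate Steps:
k = -63840 (k = 30 - 5*(-6309 - 1*(-19083)) = 30 - 5*(-6309 + 19083) = 30 - 5*12774 = 30 - 63870 = -63840)
k + 37265 = -63840 + 37265 = -26575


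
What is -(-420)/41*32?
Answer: 13440/41 ≈ 327.80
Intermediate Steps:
-(-420)/41*32 = -35*(-12/41)*32 = (420/41)*32 = 13440/41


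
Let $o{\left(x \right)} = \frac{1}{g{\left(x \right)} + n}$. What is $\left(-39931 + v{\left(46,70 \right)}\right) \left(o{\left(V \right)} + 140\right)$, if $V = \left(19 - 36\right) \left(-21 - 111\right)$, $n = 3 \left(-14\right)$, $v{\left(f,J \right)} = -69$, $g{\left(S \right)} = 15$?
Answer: $- \frac{151160000}{27} \approx -5.5985 \cdot 10^{6}$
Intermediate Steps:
$n = -42$
$V = 2244$ ($V = \left(-17\right) \left(-132\right) = 2244$)
$o{\left(x \right)} = - \frac{1}{27}$ ($o{\left(x \right)} = \frac{1}{15 - 42} = \frac{1}{-27} = - \frac{1}{27}$)
$\left(-39931 + v{\left(46,70 \right)}\right) \left(o{\left(V \right)} + 140\right) = \left(-39931 - 69\right) \left(- \frac{1}{27} + 140\right) = \left(-40000\right) \frac{3779}{27} = - \frac{151160000}{27}$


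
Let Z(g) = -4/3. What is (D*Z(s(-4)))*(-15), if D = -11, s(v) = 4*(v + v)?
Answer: -220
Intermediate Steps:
s(v) = 8*v (s(v) = 4*(2*v) = 8*v)
Z(g) = -4/3 (Z(g) = -4*⅓ = -4/3)
(D*Z(s(-4)))*(-15) = -11*(-4/3)*(-15) = (44/3)*(-15) = -220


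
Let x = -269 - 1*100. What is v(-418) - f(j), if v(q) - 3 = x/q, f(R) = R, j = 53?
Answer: -20531/418 ≈ -49.117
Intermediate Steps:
x = -369 (x = -269 - 100 = -369)
v(q) = 3 - 369/q
v(-418) - f(j) = (3 - 369/(-418)) - 1*53 = (3 - 369*(-1/418)) - 53 = (3 + 369/418) - 53 = 1623/418 - 53 = -20531/418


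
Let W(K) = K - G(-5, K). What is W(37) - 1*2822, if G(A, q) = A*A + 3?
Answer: -2813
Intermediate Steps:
G(A, q) = 3 + A**2 (G(A, q) = A**2 + 3 = 3 + A**2)
W(K) = -28 + K (W(K) = K - (3 + (-5)**2) = K - (3 + 25) = K - 1*28 = K - 28 = -28 + K)
W(37) - 1*2822 = (-28 + 37) - 1*2822 = 9 - 2822 = -2813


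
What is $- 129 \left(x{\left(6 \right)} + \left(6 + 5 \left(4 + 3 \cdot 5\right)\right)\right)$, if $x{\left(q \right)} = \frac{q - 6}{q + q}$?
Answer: $-13029$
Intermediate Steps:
$x{\left(q \right)} = \frac{-6 + q}{2 q}$
$- 129 \left(x{\left(6 \right)} + \left(6 + 5 \left(4 + 3 \cdot 5\right)\right)\right) = - 129 \left(\frac{-6 + 6}{2 \cdot 6} + \left(6 + 5 \left(4 + 3 \cdot 5\right)\right)\right) = - 129 \left(\frac{1}{2} \cdot \frac{1}{6} \cdot 0 + \left(6 + 5 \left(4 + 15\right)\right)\right) = - 129 \left(0 + \left(6 + 5 \cdot 19\right)\right) = - 129 \left(0 + \left(6 + 95\right)\right) = - 129 \left(0 + 101\right) = \left(-129\right) 101 = -13029$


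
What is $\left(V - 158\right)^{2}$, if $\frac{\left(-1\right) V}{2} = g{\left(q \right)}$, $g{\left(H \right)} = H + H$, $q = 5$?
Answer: $31684$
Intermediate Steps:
$g{\left(H \right)} = 2 H$
$V = -20$ ($V = - 2 \cdot 2 \cdot 5 = \left(-2\right) 10 = -20$)
$\left(V - 158\right)^{2} = \left(-20 - 158\right)^{2} = \left(-178\right)^{2} = 31684$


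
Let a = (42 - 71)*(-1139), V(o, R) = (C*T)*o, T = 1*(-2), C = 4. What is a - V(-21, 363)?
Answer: 32863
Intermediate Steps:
T = -2
V(o, R) = -8*o (V(o, R) = (4*(-2))*o = -8*o)
a = 33031 (a = -29*(-1139) = 33031)
a - V(-21, 363) = 33031 - (-8)*(-21) = 33031 - 1*168 = 33031 - 168 = 32863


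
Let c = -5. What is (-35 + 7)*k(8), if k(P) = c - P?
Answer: 364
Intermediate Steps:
k(P) = -5 - P
(-35 + 7)*k(8) = (-35 + 7)*(-5 - 1*8) = -28*(-5 - 8) = -28*(-13) = 364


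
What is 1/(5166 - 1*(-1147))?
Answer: 1/6313 ≈ 0.00015840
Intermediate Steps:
1/(5166 - 1*(-1147)) = 1/(5166 + 1147) = 1/6313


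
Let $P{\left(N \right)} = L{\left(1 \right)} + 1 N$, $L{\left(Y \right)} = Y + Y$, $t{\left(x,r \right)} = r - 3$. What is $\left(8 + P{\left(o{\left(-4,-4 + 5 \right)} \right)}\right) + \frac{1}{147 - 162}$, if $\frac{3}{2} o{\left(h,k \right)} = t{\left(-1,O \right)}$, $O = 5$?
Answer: $\frac{169}{15} \approx 11.267$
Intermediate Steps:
$t{\left(x,r \right)} = -3 + r$
$o{\left(h,k \right)} = \frac{4}{3}$ ($o{\left(h,k \right)} = \frac{2 \left(-3 + 5\right)}{3} = \frac{2}{3} \cdot 2 = \frac{4}{3}$)
$L{\left(Y \right)} = 2 Y$
$P{\left(N \right)} = 2 + N$ ($P{\left(N \right)} = 2 \cdot 1 + 1 N = 2 + N$)
$\left(8 + P{\left(o{\left(-4,-4 + 5 \right)} \right)}\right) + \frac{1}{147 - 162} = \left(8 + \left(2 + \frac{4}{3}\right)\right) + \frac{1}{147 - 162} = \left(8 + \frac{10}{3}\right) + \frac{1}{-15} = \frac{34}{3} - \frac{1}{15} = \frac{169}{15}$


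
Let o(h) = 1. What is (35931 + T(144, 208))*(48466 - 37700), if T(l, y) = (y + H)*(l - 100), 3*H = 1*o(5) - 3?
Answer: 1455143326/3 ≈ 4.8505e+8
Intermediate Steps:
H = -⅔ (H = (1*1 - 3)/3 = (1 - 3)/3 = (⅓)*(-2) = -⅔ ≈ -0.66667)
T(l, y) = (-100 + l)*(-⅔ + y) (T(l, y) = (y - ⅔)*(l - 100) = (-⅔ + y)*(-100 + l) = (-100 + l)*(-⅔ + y))
(35931 + T(144, 208))*(48466 - 37700) = (35931 + (200/3 - 100*208 - ⅔*144 + 144*208))*(48466 - 37700) = (35931 + (200/3 - 20800 - 96 + 29952))*10766 = (35931 + 27368/3)*10766 = (135161/3)*10766 = 1455143326/3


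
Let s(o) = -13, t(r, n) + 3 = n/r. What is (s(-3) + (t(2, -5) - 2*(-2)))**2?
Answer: 841/4 ≈ 210.25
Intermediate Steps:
t(r, n) = -3 + n/r
(s(-3) + (t(2, -5) - 2*(-2)))**2 = (-13 + ((-3 - 5/2) - 2*(-2)))**2 = (-13 + ((-3 - 5*1/2) + 4))**2 = (-13 + ((-3 - 5/2) + 4))**2 = (-13 + (-11/2 + 4))**2 = (-13 - 3/2)**2 = (-29/2)**2 = 841/4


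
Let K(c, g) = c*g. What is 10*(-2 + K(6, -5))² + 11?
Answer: 10251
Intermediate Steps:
10*(-2 + K(6, -5))² + 11 = 10*(-2 + 6*(-5))² + 11 = 10*(-2 - 30)² + 11 = 10*(-32)² + 11 = 10*1024 + 11 = 10240 + 11 = 10251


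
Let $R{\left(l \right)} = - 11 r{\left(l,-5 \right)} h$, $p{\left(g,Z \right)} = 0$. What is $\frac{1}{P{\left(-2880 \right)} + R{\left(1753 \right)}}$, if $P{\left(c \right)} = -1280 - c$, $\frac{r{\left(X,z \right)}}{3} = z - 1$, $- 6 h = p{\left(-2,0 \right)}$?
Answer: $\frac{1}{1600} \approx 0.000625$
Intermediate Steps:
$h = 0$ ($h = \left(- \frac{1}{6}\right) 0 = 0$)
$r{\left(X,z \right)} = -3 + 3 z$ ($r{\left(X,z \right)} = 3 \left(z - 1\right) = 3 \left(-1 + z\right) = -3 + 3 z$)
$R{\left(l \right)} = 0$ ($R{\left(l \right)} = - 11 \left(-3 + 3 \left(-5\right)\right) 0 = - 11 \left(-3 - 15\right) 0 = \left(-11\right) \left(-18\right) 0 = 198 \cdot 0 = 0$)
$\frac{1}{P{\left(-2880 \right)} + R{\left(1753 \right)}} = \frac{1}{\left(-1280 - -2880\right) + 0} = \frac{1}{\left(-1280 + 2880\right) + 0} = \frac{1}{1600 + 0} = \frac{1}{1600}$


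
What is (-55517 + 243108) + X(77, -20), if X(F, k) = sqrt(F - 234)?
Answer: 187591 + I*sqrt(157) ≈ 1.8759e+5 + 12.53*I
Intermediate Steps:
X(F, k) = sqrt(-234 + F)
(-55517 + 243108) + X(77, -20) = (-55517 + 243108) + sqrt(-234 + 77) = 187591 + sqrt(-157) = 187591 + I*sqrt(157)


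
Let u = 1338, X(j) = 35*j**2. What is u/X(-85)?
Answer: 1338/252875 ≈ 0.0052911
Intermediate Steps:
u/X(-85) = 1338/((35*(-85)**2)) = 1338/((35*7225)) = 1338/252875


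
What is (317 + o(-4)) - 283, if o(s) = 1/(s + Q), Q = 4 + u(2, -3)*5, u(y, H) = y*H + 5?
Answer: 169/5 ≈ 33.800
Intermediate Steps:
u(y, H) = 5 + H*y (u(y, H) = H*y + 5 = 5 + H*y)
Q = -1 (Q = 4 + (5 - 3*2)*5 = 4 + (5 - 6)*5 = 4 - 1*5 = 4 - 5 = -1)
o(s) = 1/(-1 + s) (o(s) = 1/(s - 1) = 1/(-1 + s))
(317 + o(-4)) - 283 = (317 + 1/(-1 - 4)) - 283 = (317 + 1/(-5)) - 283 = (317 - ⅕) - 283 = 1584/5 - 283 = 169/5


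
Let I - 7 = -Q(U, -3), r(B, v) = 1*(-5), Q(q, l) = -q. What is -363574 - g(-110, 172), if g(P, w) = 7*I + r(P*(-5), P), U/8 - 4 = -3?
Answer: -363674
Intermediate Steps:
U = 8 (U = 32 + 8*(-3) = 32 - 24 = 8)
r(B, v) = -5
I = 15 (I = 7 - (-1)*8 = 7 - 1*(-8) = 7 + 8 = 15)
g(P, w) = 100 (g(P, w) = 7*15 - 5 = 105 - 5 = 100)
-363574 - g(-110, 172) = -363574 - 1*100 = -363574 - 100 = -363674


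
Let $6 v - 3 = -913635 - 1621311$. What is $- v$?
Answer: $\frac{844981}{2} \approx 4.2249 \cdot 10^{5}$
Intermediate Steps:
$v = - \frac{844981}{2}$ ($v = \frac{1}{2} + \frac{-913635 - 1621311}{6} = \frac{1}{2} + \frac{1}{6} \left(-2534946\right) = \frac{1}{2} - 422491 = - \frac{844981}{2} \approx -4.2249 \cdot 10^{5}$)
$- v = \left(-1\right) \left(- \frac{844981}{2}\right) = \frac{844981}{2}$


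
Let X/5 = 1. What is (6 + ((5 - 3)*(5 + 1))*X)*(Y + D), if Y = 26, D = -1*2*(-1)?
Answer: 1848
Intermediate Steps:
X = 5 (X = 5*1 = 5)
D = 2 (D = -2*(-1) = 2)
(6 + ((5 - 3)*(5 + 1))*X)*(Y + D) = (6 + ((5 - 3)*(5 + 1))*5)*(26 + 2) = (6 + (2*6)*5)*28 = (6 + 12*5)*28 = (6 + 60)*28 = 66*28 = 1848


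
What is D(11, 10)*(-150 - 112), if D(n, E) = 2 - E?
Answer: 2096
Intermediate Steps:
D(11, 10)*(-150 - 112) = (2 - 1*10)*(-150 - 112) = (2 - 10)*(-262) = -8*(-262) = 2096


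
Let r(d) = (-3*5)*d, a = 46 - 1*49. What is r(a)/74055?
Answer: 3/4937 ≈ 0.00060766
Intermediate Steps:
a = -3 (a = 46 - 49 = -3)
r(d) = -15*d
r(a)/74055 = -15*(-3)/74055 = 45*(1/74055) = 3/4937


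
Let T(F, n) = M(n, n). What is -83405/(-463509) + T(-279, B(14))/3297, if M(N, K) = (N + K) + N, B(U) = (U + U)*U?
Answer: 39051089/72770913 ≈ 0.53663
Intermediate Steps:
B(U) = 2*U² (B(U) = (2*U)*U = 2*U²)
M(N, K) = K + 2*N (M(N, K) = (K + N) + N = K + 2*N)
T(F, n) = 3*n (T(F, n) = n + 2*n = 3*n)
-83405/(-463509) + T(-279, B(14))/3297 = -83405/(-463509) + (3*(2*14²))/3297 = -83405*(-1/463509) + (3*(2*196))*(1/3297) = 83405/463509 + (3*392)*(1/3297) = 83405/463509 + 1176*(1/3297) = 83405/463509 + 56/157 = 39051089/72770913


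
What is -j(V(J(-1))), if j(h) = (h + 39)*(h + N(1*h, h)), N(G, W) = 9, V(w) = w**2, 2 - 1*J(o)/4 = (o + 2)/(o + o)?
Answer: -15151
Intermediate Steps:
J(o) = 8 - 2*(2 + o)/o (J(o) = 8 - 4*(o + 2)/(o + o) = 8 - 4*(2 + o)/(2*o) = 8 - 4*(2 + o)*1/(2*o) = 8 - 2*(2 + o)/o)
j(h) = (9 + h)*(39 + h) (j(h) = (h + 39)*(h + 9) = (39 + h)*(9 + h) = (9 + h)*(39 + h))
-j(V(J(-1))) = -(351 + ((6 - 4/(-1))**2)**2 + 48*(6 - 4/(-1))**2) = -(351 + ((6 - 4*(-1))**2)**2 + 48*(6 - 4*(-1))**2) = -(351 + ((6 + 4)**2)**2 + 48*(6 + 4)**2) = -(351 + (10**2)**2 + 48*10**2) = -(351 + 100**2 + 48*100) = -(351 + 10000 + 4800) = -1*15151 = -15151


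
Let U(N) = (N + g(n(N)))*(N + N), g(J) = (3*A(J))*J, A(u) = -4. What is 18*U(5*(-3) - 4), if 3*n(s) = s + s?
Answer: -90972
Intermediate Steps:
n(s) = 2*s/3 (n(s) = (s + s)/3 = (2*s)/3 = 2*s/3)
g(J) = -12*J (g(J) = (3*(-4))*J = -12*J)
U(N) = -14*N² (U(N) = (N - 8*N)*(N + N) = (N - 8*N)*(2*N) = (-7*N)*(2*N) = -14*N²)
18*U(5*(-3) - 4) = 18*(-14*(5*(-3) - 4)²) = 18*(-14*(-15 - 4)²) = 18*(-14*(-19)²) = 18*(-14*361) = 18*(-5054) = -90972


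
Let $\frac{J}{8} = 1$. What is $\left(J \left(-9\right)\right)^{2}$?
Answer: $5184$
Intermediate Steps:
$J = 8$ ($J = 8 \cdot 1 = 8$)
$\left(J \left(-9\right)\right)^{2} = \left(8 \left(-9\right)\right)^{2} = \left(-72\right)^{2} = 5184$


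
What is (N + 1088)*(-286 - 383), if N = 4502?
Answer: -3739710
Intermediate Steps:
(N + 1088)*(-286 - 383) = (4502 + 1088)*(-286 - 383) = 5590*(-669) = -3739710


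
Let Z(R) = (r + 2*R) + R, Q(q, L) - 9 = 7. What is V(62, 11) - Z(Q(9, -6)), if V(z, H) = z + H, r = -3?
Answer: 28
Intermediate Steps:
Q(q, L) = 16 (Q(q, L) = 9 + 7 = 16)
V(z, H) = H + z
Z(R) = -3 + 3*R (Z(R) = (-3 + 2*R) + R = -3 + 3*R)
V(62, 11) - Z(Q(9, -6)) = (11 + 62) - (-3 + 3*16) = 73 - (-3 + 48) = 73 - 1*45 = 73 - 45 = 28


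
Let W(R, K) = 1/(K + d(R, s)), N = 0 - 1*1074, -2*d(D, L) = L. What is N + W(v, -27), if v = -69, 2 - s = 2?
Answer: -28999/27 ≈ -1074.0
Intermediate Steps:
s = 0 (s = 2 - 1*2 = 2 - 2 = 0)
d(D, L) = -L/2
N = -1074 (N = 0 - 1074 = -1074)
W(R, K) = 1/K (W(R, K) = 1/(K - ½*0) = 1/(K + 0) = 1/K)
N + W(v, -27) = -1074 + 1/(-27) = -1074 - 1/27 = -28999/27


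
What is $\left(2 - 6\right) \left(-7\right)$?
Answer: $28$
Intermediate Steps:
$\left(2 - 6\right) \left(-7\right) = \left(-4\right) \left(-7\right) = 28$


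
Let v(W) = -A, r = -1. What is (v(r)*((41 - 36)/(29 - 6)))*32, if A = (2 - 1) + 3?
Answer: -640/23 ≈ -27.826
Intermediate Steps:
A = 4 (A = 1 + 3 = 4)
v(W) = -4 (v(W) = -1*4 = -4)
(v(r)*((41 - 36)/(29 - 6)))*32 = -4*(41 - 36)/(29 - 6)*32 = -20/23*32 = -640/23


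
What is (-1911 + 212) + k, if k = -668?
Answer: -2367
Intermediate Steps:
(-1911 + 212) + k = (-1911 + 212) - 668 = -1699 - 668 = -2367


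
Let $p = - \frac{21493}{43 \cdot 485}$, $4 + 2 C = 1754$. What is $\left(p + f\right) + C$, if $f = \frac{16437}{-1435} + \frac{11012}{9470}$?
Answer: $\frac{4895464076141}{5668159595} \approx 863.68$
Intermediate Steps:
$C = 875$ ($C = -2 + \frac{1}{2} \cdot 1754 = -2 + 877 = 875$)
$f = - \frac{13985617}{1358945}$ ($f = 16437 \left(- \frac{1}{1435}\right) + 11012 \cdot \frac{1}{9470} = - \frac{16437}{1435} + \frac{5506}{4735} = - \frac{13985617}{1358945} \approx -10.292$)
$p = - \frac{21493}{20855} \approx -1.0306$
$\left(p + f\right) + C = \left(- \frac{21493}{20855} - \frac{13985617}{1358945}\right) + 875 = - \frac{64175569484}{5668159595} + 875 = \frac{4895464076141}{5668159595}$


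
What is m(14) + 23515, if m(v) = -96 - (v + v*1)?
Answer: 23391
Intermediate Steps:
m(v) = -96 - 2*v (m(v) = -96 - (v + v) = -96 - 2*v)
m(14) + 23515 = (-96 - 2*14) + 23515 = (-96 - 28) + 23515 = -124 + 23515 = 23391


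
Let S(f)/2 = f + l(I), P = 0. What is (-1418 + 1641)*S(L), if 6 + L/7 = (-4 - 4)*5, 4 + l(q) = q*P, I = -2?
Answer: -145396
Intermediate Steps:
l(q) = -4 (l(q) = -4 + q*0 = -4 + 0 = -4)
L = -322 (L = -42 + 7*((-4 - 4)*5) = -42 + 7*(-8*5) = -42 + 7*(-40) = -42 - 280 = -322)
S(f) = -8 + 2*f (S(f) = 2*(f - 4) = 2*(-4 + f) = -8 + 2*f)
(-1418 + 1641)*S(L) = (-1418 + 1641)*(-8 + 2*(-322)) = 223*(-8 - 644) = 223*(-652) = -145396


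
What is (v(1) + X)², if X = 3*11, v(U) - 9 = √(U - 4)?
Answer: (42 + I*√3)² ≈ 1761.0 + 145.49*I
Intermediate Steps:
v(U) = 9 + √(-4 + U) (v(U) = 9 + √(U - 4) = 9 + √(-4 + U))
X = 33
(v(1) + X)² = ((9 + √(-4 + 1)) + 33)² = ((9 + √(-3)) + 33)² = ((9 + I*√3) + 33)² = (42 + I*√3)²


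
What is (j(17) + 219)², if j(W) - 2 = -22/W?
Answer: 13950225/289 ≈ 48271.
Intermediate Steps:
j(W) = 2 - 22/W
(j(17) + 219)² = ((2 - 22/17) + 219)² = (12/17 + 219)² = (3735/17)² = 13950225/289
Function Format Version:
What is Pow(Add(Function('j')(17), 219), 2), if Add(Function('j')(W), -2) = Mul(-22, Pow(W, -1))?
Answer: Rational(13950225, 289) ≈ 48271.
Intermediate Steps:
Function('j')(W) = Add(2, Mul(-22, Pow(W, -1)))
Pow(Add(Function('j')(17), 219), 2) = Pow(Add(Add(2, Mul(-22, Pow(17, -1))), 219), 2) = Pow(Add(Add(2, Mul(-22, Rational(1, 17))), 219), 2) = Pow(Add(Add(2, Rational(-22, 17)), 219), 2) = Pow(Add(Rational(12, 17), 219), 2) = Pow(Rational(3735, 17), 2) = Rational(13950225, 289)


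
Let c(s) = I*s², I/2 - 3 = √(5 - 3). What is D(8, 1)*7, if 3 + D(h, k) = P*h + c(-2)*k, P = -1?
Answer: 91 + 56*√2 ≈ 170.20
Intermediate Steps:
I = 6 + 2*√2 (I = 6 + 2*√(5 - 3) = 6 + 2*√2 ≈ 8.8284)
c(s) = s²*(6 + 2*√2) (c(s) = (6 + 2*√2)*s² = s²*(6 + 2*√2))
D(h, k) = -3 - h + k*(24 + 8*√2) (D(h, k) = -3 + (-h + (2*(-2)²*(3 + √2))*k) = -3 + (-h + (2*4*(3 + √2))*k) = -3 + (-h + (24 + 8*√2)*k) = -3 + (-h + k*(24 + 8*√2)) = -3 - h + k*(24 + 8*√2))
D(8, 1)*7 = (-3 - 1*8 + 8*1*(3 + √2))*7 = (-3 - 8 + (24 + 8*√2))*7 = (13 + 8*√2)*7 = 91 + 56*√2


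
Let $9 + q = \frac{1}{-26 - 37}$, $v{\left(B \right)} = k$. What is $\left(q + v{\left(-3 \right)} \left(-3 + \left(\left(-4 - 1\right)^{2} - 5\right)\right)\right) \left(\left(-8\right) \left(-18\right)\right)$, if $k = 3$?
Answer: $\frac{42320}{7} \approx 6045.7$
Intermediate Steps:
$v{\left(B \right)} = 3$
$q = - \frac{568}{63}$ ($q = -9 + \frac{1}{-26 - 37} = -9 + \frac{1}{-63} = -9 - \frac{1}{63} = - \frac{568}{63} \approx -9.0159$)
$\left(q + v{\left(-3 \right)} \left(-3 + \left(\left(-4 - 1\right)^{2} - 5\right)\right)\right) \left(\left(-8\right) \left(-18\right)\right) = \left(- \frac{568}{63} + 3 \left(-3 + \left(\left(-4 - 1\right)^{2} - 5\right)\right)\right) \left(\left(-8\right) \left(-18\right)\right) = \left(- \frac{568}{63} + 3 \left(-3 - \left(5 - \left(-5\right)^{2}\right)\right)\right) 144 = \left(- \frac{568}{63} + 3 \left(-3 + \left(25 - 5\right)\right)\right) 144 = \left(- \frac{568}{63} + 3 \left(-3 + 20\right)\right) 144 = \left(- \frac{568}{63} + 3 \cdot 17\right) 144 = \left(- \frac{568}{63} + 51\right) 144 = \frac{2645}{63} \cdot 144 = \frac{42320}{7}$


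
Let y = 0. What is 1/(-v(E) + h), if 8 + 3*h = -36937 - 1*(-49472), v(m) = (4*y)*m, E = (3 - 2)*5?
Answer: 3/12527 ≈ 0.00023948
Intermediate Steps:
E = 5 (E = 1*5 = 5)
v(m) = 0 (v(m) = (4*0)*m = 0*m = 0)
h = 12527/3 (h = -8/3 + (-36937 - 1*(-49472))/3 = -8/3 + (-36937 + 49472)/3 = -8/3 + (⅓)*12535 = -8/3 + 12535/3 = 12527/3 ≈ 4175.7)
1/(-v(E) + h) = 1/(-1*0 + 12527/3) = 1/(0 + 12527/3) = 1/(12527/3) = 3/12527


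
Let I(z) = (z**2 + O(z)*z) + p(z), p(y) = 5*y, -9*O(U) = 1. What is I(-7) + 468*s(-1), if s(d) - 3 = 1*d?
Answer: 8557/9 ≈ 950.78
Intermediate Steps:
O(U) = -1/9 (O(U) = -1/9*1 = -1/9)
I(z) = z**2 + 44*z/9 (I(z) = (z**2 - z/9) + 5*z = z**2 + 44*z/9)
s(d) = 3 + d (s(d) = 3 + 1*d = 3 + d)
I(-7) + 468*s(-1) = (1/9)*(-7)*(44 + 9*(-7)) + 468*(3 - 1) = (1/9)*(-7)*(44 - 63) + 468*2 = (1/9)*(-7)*(-19) + 936 = 133/9 + 936 = 8557/9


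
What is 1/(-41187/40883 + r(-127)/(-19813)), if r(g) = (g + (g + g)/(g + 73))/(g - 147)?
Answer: -2996245037421/3018592174502 ≈ -0.99260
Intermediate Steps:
r(g) = (g + 2*g/(73 + g))/(-147 + g) (r(g) = (g + (2*g)/(73 + g))/(-147 + g) = (g + 2*g/(73 + g))/(-147 + g))
1/(-41187/40883 + r(-127)/(-19813)) = 1/(-41187/40883 - 127*(75 - 127)/(-10731 + (-127)² - 74*(-127))/(-19813)) = 1/(-41187*1/40883 - 127*(-52)/(-10731 + 16129 + 9398)*(-1/19813)) = 1/(-41187/40883 - 127*(-52)/14796*(-1/19813)) = 1/(-41187/40883 - 127*1/14796*(-52)*(-1/19813)) = 1/(-41187/40883 + (1651/3699)*(-1/19813)) = 1/(-41187/40883 - 1651/73288287) = 1/(-3018592174502/2996245037421) = -2996245037421/3018592174502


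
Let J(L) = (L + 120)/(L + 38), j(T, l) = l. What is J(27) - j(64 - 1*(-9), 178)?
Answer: -11423/65 ≈ -175.74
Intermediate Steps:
J(L) = (120 + L)/(38 + L)
J(27) - j(64 - 1*(-9), 178) = (120 + 27)/(38 + 27) - 1*178 = 147/65 - 178 = -11423/65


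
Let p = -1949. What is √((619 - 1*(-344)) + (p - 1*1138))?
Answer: 6*I*√59 ≈ 46.087*I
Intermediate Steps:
√((619 - 1*(-344)) + (p - 1*1138)) = √((619 - 1*(-344)) + (-1949 - 1*1138)) = √((619 + 344) + (-1949 - 1138)) = √(963 - 3087) = √(-2124) = 6*I*√59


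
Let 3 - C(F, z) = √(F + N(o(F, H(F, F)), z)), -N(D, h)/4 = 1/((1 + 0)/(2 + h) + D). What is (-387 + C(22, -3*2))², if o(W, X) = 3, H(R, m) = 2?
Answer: (4224 + √2486)²/121 ≈ 1.5096e+5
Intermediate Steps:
N(D, h) = -4/(D + 1/(2 + h)) (N(D, h) = -4/((1 + 0)/(2 + h) + D) = -4/(1/(2 + h) + D) = -4/(D + 1/(2 + h)))
C(F, z) = 3 - √(F + 4*(-2 - z)/(7 + 3*z)) (C(F, z) = 3 - √(F + 4*(-2 - z)/(1 + 2*3 + 3*z)) = 3 - √(F + 4*(-2 - z)/(1 + 6 + 3*z)) = 3 - √(F + 4*(-2 - z)/(7 + 3*z)))
(-387 + C(22, -3*2))² = (-387 + (3 - √(-(8 + 4*(-3*2) - 1*22*(7 + 3*(-3*2)))/(7 + 3*(-3*2)))))² = (-387 + (3 - √(-(8 + 4*(-6) - 1*22*(7 + 3*(-6)))/(7 + 3*(-6)))))² = (-387 + (3 - √(-(8 - 24 - 1*22*(7 - 18))/(7 - 18))))² = (-387 + (3 - √(-1*(8 - 24 - 1*22*(-11))/(-11))))² = (-387 + (3 - √(-1*(-1/11)*(8 - 24 + 242))))² = (-387 + (3 - √(-1*(-1/11)*226)))² = (-387 + (3 - √(226/11)))² = (-387 + (3 - √2486/11))² = (-384 - √2486/11)²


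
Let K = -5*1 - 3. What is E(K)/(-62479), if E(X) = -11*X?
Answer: -88/62479 ≈ -0.0014085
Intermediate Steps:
K = -8 (K = -5 - 3 = -8)
E(K)/(-62479) = -11*(-8)/(-62479) = 88*(-1/62479) = -88/62479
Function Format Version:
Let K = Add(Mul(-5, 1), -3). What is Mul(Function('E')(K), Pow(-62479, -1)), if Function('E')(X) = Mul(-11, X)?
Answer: Rational(-88, 62479) ≈ -0.0014085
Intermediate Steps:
K = -8 (K = Add(-5, -3) = -8)
Mul(Function('E')(K), Pow(-62479, -1)) = Mul(Mul(-11, -8), Pow(-62479, -1)) = Mul(88, Rational(-1, 62479)) = Rational(-88, 62479)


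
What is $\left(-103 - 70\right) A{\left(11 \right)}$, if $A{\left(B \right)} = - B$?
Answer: $1903$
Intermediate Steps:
$\left(-103 - 70\right) A{\left(11 \right)} = \left(-103 - 70\right) \left(\left(-1\right) 11\right) = \left(-103 + \left(-185 + 115\right)\right) \left(-11\right) = \left(-103 - 70\right) \left(-11\right) = \left(-173\right) \left(-11\right) = 1903$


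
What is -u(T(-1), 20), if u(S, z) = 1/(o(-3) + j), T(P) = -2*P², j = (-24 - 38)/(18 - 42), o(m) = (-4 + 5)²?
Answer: -12/43 ≈ -0.27907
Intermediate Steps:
o(m) = 1 (o(m) = 1² = 1)
j = 31/12 (j = -62/(-24) = -62*(-1/24) = 31/12 ≈ 2.5833)
u(S, z) = 12/43 (u(S, z) = 1/(1 + 31/12) = 1/(43/12) = 12/43)
-u(T(-1), 20) = -1*12/43 = -12/43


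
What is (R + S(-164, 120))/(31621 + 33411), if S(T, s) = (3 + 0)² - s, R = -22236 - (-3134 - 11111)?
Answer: -4051/32516 ≈ -0.12458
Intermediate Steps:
R = -7991 (R = -22236 - 1*(-14245) = -22236 + 14245 = -7991)
S(T, s) = 9 - s (S(T, s) = 3² - s = 9 - s)
(R + S(-164, 120))/(31621 + 33411) = (-7991 + (9 - 1*120))/(31621 + 33411) = (-7991 + (9 - 120))/65032 = (-7991 - 111)*(1/65032) = -8102*1/65032 = -4051/32516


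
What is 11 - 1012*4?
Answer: -4037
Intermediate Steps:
11 - 1012*4 = 11 - 46*88 = 11 - 4048 = -4037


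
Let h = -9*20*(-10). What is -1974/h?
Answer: -329/300 ≈ -1.0967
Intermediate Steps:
h = 1800 (h = -180*(-10) = 1800)
-1974/h = -1974/1800 = -1974*1/1800 = -329/300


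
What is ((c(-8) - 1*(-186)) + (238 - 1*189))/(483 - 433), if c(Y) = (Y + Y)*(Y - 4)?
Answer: 427/50 ≈ 8.5400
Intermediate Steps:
c(Y) = 2*Y*(-4 + Y) (c(Y) = (2*Y)*(-4 + Y) = 2*Y*(-4 + Y))
((c(-8) - 1*(-186)) + (238 - 1*189))/(483 - 433) = ((2*(-8)*(-4 - 8) - 1*(-186)) + (238 - 1*189))/(483 - 433) = ((2*(-8)*(-12) + 186) + (238 - 189))/50 = ((192 + 186) + 49)*(1/50) = (378 + 49)*(1/50) = 427*(1/50) = 427/50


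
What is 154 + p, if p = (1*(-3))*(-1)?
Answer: 157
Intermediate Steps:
p = 3 (p = -3*(-1) = 3)
154 + p = 154 + 3 = 157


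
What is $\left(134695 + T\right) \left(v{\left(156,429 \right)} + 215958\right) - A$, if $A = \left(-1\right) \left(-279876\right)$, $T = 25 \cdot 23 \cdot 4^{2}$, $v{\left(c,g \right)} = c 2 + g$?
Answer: $31181622729$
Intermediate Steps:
$v{\left(c,g \right)} = g + 2 c$ ($v{\left(c,g \right)} = 2 c + g = g + 2 c$)
$T = 9200$ ($T = 575 \cdot 16 = 9200$)
$A = 279876$
$\left(134695 + T\right) \left(v{\left(156,429 \right)} + 215958\right) - A = \left(134695 + 9200\right) \left(\left(429 + 2 \cdot 156\right) + 215958\right) - 279876 = 143895 \left(\left(429 + 312\right) + 215958\right) - 279876 = 143895 \left(741 + 215958\right) - 279876 = 143895 \cdot 216699 - 279876 = 31181902605 - 279876 = 31181622729$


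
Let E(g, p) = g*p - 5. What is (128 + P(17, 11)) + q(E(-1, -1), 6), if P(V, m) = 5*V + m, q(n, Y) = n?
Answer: 220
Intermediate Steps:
E(g, p) = -5 + g*p
P(V, m) = m + 5*V
(128 + P(17, 11)) + q(E(-1, -1), 6) = (128 + (11 + 5*17)) + (-5 - 1*(-1)) = (128 + (11 + 85)) + (-5 + 1) = (128 + 96) - 4 = 224 - 4 = 220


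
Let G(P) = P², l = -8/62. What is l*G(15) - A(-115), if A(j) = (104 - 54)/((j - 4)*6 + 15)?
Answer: -627550/21669 ≈ -28.961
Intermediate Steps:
l = -4/31 (l = -8*1/62 = -4/31 ≈ -0.12903)
A(j) = 50/(-9 + 6*j) (A(j) = 50/((-4 + j)*6 + 15) = 50/((-24 + 6*j) + 15) = 50/(-9 + 6*j))
l*G(15) - A(-115) = -4/31*15² - 50/(3*(-3 + 2*(-115))) = -4/31*225 - 50/(3*(-3 - 230)) = -900/31 - 50/(3*(-233)) = -900/31 - 50*(-1)/(3*233) = -900/31 - 1*(-50/699) = -900/31 + 50/699 = -627550/21669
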